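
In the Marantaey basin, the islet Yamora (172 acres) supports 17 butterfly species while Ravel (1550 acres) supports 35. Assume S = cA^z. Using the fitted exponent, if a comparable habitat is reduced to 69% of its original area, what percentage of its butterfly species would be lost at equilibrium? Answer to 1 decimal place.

z = ln(35/17) / ln(1550/172) = 0.7221 / 2.1985 = 0.3285
S_new/S_old = (A_new/A_old)^z = 0.69^0.3285 = exp(0.3285 × -0.3711) = 0.8853
Fraction lost = 1 − 0.8853 = 0.1147

11.5%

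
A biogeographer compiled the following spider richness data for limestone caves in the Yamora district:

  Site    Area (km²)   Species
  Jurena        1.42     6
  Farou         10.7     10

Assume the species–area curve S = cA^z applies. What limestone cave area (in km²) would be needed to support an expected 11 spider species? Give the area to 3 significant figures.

z = ln(10/6) / ln(10.7/1.42) = 0.5108 / 2.0196 = 0.2529
c = 6 / 1.42^0.2529 = 6 / 1.093 = 5.491
A = (11/5.491)^(1/0.2529) ⇒ ln A = ln(2.003)/0.2529 = 2.7471
A = e^2.7471 ≈ 15.6 km²

15.6 km²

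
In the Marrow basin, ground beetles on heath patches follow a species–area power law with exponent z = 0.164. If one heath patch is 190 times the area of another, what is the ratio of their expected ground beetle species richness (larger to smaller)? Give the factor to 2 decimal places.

2.36

S₂/S₁ = (A₂/A₁)^z = 190^0.164
ln(S₂/S₁) = 0.164 × ln 190 = 0.164 × 5.2470 = 0.8605
S₂/S₁ = e^0.8605 ≈ 2.364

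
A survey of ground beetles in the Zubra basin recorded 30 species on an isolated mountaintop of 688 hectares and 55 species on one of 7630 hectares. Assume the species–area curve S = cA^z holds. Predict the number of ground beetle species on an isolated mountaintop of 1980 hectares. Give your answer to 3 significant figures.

z = ln(55/30) / ln(7630/688) = 0.6061 / 2.4061 = 0.2519
c = 30 / 688^0.2519 = 30 / 5.186 = 5.785
S₃ = 5.785 × 1980^0.2519 = 5.785 × 6.769 ≈ 39.15

39.2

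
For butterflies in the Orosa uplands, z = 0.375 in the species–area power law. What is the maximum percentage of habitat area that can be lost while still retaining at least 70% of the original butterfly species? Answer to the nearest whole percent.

Need (A_new/A_old)^0.375 = 0.7, so A_new/A_old = 0.7^(1/0.375) = 0.7^2.667
ln(A_new/A_old) = ln 0.7 / 0.375 = -0.3567 / 0.375 = -0.9511
A_new/A_old = e^-0.9511 ≈ 0.3863
Fraction that can be lost = 1 − 0.3863 = 0.6137

61%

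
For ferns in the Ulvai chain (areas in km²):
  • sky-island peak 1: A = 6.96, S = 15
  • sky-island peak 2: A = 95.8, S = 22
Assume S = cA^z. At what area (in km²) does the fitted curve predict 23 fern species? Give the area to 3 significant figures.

z = ln(22/15) / ln(95.8/6.96) = 0.3830 / 2.6221 = 0.1461
c = 15 / 6.96^0.1461 = 15 / 1.328 = 11.3
A = (23/11.3)^(1/0.1461) ⇒ ln A = ln(2.036)/0.1461 = 4.8666
A = e^4.8666 ≈ 129.9 km²

130 km²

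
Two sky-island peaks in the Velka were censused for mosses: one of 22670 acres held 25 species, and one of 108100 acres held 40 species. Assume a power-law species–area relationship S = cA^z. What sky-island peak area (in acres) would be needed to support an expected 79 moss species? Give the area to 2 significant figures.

1000000 acres

z = ln(40/25) / ln(108100/22670) = 0.4700 / 1.5620 = 0.3009
c = 25 / 22670^0.3009 = 25 / 20.44 = 1.223
A = (79/1.223)^(1/0.3009) ⇒ ln A = ln(64.6)/0.3009 = 13.8526
A = e^13.8526 ≈ 1037806 acres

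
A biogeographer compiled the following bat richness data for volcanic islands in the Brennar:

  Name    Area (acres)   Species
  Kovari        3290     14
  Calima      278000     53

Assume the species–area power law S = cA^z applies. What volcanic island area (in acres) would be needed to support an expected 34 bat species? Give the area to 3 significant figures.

z = ln(53/14) / ln(278000/3290) = 1.3312 / 4.4367 = 0.3000
c = 14 / 3290^0.3000 = 14 / 11.36 = 1.233
A = (34/1.233)^(1/0.3000) ⇒ ln A = ln(27.59)/0.3000 = 11.0558
A = e^11.0558 ≈ 63313 acres

63300 acres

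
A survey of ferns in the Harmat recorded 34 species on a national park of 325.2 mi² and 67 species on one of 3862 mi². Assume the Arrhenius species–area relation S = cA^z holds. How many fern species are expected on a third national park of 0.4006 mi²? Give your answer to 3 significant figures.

z = ln(67/34) / ln(3862/325.2) = 0.6783 / 2.4745 = 0.2741
c = 34 / 325.2^0.2741 = 34 / 4.883 = 6.963
S₃ = 6.963 × 0.4006^0.2741 = 6.963 × 0.7782 ≈ 5.419

5.42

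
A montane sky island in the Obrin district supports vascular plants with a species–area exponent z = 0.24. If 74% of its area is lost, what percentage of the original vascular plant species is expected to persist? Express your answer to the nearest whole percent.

72%

S_new/S_old = (A_new/A_old)^z = 0.26^0.24
= exp(0.24 × ln 0.26) = exp(0.24 × -1.3471) = exp(-0.3233) ≈ 0.7238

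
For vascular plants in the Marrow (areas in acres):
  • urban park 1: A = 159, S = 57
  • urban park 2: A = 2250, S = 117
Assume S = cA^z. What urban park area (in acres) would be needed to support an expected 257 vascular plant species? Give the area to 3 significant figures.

40900 acres

z = ln(117/57) / ln(2250/159) = 0.7191 / 2.6498 = 0.2714
c = 57 / 159^0.2714 = 57 / 3.958 = 14.4
A = (257/14.4)^(1/0.2714) ⇒ ln A = ln(17.84)/0.2714 = 10.6182
A = e^10.6182 ≈ 40873 acres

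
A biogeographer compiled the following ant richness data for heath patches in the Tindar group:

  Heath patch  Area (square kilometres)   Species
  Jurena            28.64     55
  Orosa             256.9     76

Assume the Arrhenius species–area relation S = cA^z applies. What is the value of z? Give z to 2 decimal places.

Taking logs: ln S = ln c + z ln A, so z = (ln S₂ − ln S₁)/(ln A₂ − ln A₁).
z = ln(76/55) / ln(256.9/28.64) = ln(1.382) / ln(8.97) = 0.3234 / 2.1939 = 0.1474

0.15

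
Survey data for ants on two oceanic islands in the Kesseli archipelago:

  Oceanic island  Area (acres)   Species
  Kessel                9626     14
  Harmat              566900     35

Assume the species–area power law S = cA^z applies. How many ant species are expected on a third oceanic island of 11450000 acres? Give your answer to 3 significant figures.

68.8

z = ln(35/14) / ln(566900/9626) = 0.9163 / 4.0757 = 0.2248
c = 14 / 9626^0.2248 = 14 / 7.862 = 1.781
S₃ = 1.781 × 11450000^0.2248 = 1.781 × 38.63 ≈ 68.79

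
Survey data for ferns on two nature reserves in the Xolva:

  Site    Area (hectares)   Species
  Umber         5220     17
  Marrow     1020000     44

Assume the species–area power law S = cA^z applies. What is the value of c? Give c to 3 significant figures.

z = ln(S₂/S₁) / ln(A₂/A₁) = ln(44/17) / ln(1020000/5220) = 0.9510 / 5.2751 = 0.1803
c = S₁ / A₁^z = 17 / 5220^0.1803 = 17 / 4.68 = 3.633

3.63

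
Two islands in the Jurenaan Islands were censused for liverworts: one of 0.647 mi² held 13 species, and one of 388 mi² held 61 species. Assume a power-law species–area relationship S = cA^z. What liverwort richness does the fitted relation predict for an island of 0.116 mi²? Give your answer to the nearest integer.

9

z = ln(61/13) / ln(388/0.647) = 1.5459 / 6.3964 = 0.2417
c = 13 / 0.647^0.2417 = 13 / 0.9001 = 14.44
S₃ = 14.44 × 0.116^0.2417 = 14.44 × 0.5941 ≈ 8.581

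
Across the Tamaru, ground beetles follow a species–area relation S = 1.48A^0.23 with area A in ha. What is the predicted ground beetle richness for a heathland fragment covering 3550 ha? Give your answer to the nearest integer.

S = 1.48 × 3550^0.23 = 1.48 × 6.555 ≈ 9.701

10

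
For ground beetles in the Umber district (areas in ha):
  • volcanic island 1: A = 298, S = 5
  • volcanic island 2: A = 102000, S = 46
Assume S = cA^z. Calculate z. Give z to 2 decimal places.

Taking logs: ln S = ln c + z ln A, so z = (ln S₂ − ln S₁)/(ln A₂ − ln A₁).
z = ln(46/5) / ln(102000/298) = ln(9.2) / ln(342.3) = 2.2192 / 5.8356 = 0.3803

0.38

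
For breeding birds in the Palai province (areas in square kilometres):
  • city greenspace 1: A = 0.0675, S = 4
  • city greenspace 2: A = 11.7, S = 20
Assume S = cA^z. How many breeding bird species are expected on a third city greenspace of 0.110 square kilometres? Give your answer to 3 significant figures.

z = ln(20/4) / ln(11.7/0.0675) = 1.6094 / 5.1552 = 0.3122
c = 4 / 0.0675^0.3122 = 4 / 0.431 = 9.28
S₃ = 9.28 × 0.11^0.3122 = 9.28 × 0.502 ≈ 4.659

4.66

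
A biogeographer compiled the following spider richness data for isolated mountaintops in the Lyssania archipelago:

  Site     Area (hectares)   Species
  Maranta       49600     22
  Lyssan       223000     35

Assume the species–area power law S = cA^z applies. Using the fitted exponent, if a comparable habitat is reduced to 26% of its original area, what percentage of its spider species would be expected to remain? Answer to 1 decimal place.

z = ln(35/22) / ln(223000/49600) = 0.4643 / 1.5032 = 0.3089
S_new/S_old = (A_new/A_old)^z = 0.26^0.3089 = exp(0.3089 × -1.3471) = 0.6596

66.0%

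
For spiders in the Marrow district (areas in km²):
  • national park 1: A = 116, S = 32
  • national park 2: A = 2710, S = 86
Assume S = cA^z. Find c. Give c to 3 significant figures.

7.20

z = ln(S₂/S₁) / ln(A₂/A₁) = ln(86/32) / ln(2710/116) = 0.9886 / 3.1511 = 0.3137
c = S₁ / A₁^z = 32 / 116^0.3137 = 32 / 4.443 = 7.202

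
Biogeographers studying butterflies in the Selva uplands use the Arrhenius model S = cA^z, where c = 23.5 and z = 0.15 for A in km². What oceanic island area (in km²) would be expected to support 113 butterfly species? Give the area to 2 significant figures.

35000 km²

113 = 23.5 × A^0.15  ⇒  A^0.15 = 113/23.5 = 4.809
ln A = ln(4.809) / 0.15 = 1.5704 / 0.15 = 10.4692
A = e^10.4692 ≈ 35216 km²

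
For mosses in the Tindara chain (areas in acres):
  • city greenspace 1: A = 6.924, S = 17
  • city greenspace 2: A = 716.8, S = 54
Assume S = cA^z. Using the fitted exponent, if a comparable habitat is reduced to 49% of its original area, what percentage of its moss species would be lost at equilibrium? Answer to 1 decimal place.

16.3%

z = ln(54/17) / ln(716.8/6.924) = 1.1558 / 4.6398 = 0.2491
S_new/S_old = (A_new/A_old)^z = 0.49^0.2491 = exp(0.2491 × -0.7133) = 0.8372
Fraction lost = 1 − 0.8372 = 0.1628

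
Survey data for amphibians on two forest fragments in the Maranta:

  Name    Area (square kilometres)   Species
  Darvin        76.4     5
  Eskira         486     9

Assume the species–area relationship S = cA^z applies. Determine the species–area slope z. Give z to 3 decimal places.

0.318

Taking logs: ln S = ln c + z ln A, so z = (ln S₂ − ln S₁)/(ln A₂ − ln A₁).
z = ln(9/5) / ln(486/76.4) = ln(1.8) / ln(6.361) = 0.5878 / 1.8502 = 0.3177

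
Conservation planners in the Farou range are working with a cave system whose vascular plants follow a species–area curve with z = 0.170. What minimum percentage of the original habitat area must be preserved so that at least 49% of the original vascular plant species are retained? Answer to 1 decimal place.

Need (A_new/A_old)^0.17 = 0.49, so A_new/A_old = 0.49^(1/0.17) = 0.49^5.882
ln(A_new/A_old) = ln 0.49 / 0.17 = -0.7133 / 0.17 = -4.1962
A_new/A_old = e^-4.1962 ≈ 0.01505

1.5%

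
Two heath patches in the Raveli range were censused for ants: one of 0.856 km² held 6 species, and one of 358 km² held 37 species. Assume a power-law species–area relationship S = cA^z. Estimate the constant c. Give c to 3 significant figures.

6.29

z = ln(S₂/S₁) / ln(A₂/A₁) = ln(37/6) / ln(358/0.856) = 1.8192 / 6.0360 = 0.3014
c = S₁ / A₁^z = 6 / 0.856^0.3014 = 6 / 0.9542 = 6.288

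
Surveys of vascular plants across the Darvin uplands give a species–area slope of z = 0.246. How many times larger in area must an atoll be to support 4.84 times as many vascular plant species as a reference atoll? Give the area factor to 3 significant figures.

608

(A₂/A₁)^0.246 = 4.84, so A₂/A₁ = 4.84^(1/0.246) = 4.84^4.065
ln(A₂/A₁) = ln 4.84 / 0.246 = 1.5769 / 0.246 = 6.4102
A₂/A₁ = e^6.4102 ≈ 608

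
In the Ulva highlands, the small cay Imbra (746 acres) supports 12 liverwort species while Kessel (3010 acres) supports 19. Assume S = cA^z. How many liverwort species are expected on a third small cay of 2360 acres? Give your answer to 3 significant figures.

17.5

z = ln(19/12) / ln(3010/746) = 0.4595 / 1.3950 = 0.3294
c = 12 / 746^0.3294 = 12 / 8.838 = 1.358
S₃ = 1.358 × 2360^0.3294 = 1.358 × 12.92 ≈ 17.54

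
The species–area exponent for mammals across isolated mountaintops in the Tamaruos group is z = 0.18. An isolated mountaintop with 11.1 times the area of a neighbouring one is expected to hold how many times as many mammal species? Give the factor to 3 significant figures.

S₂/S₁ = (A₂/A₁)^z = 11.1^0.18
ln(S₂/S₁) = 0.18 × ln 11.1 = 0.18 × 2.4069 = 0.4333
S₂/S₁ = e^0.4333 ≈ 1.542

1.54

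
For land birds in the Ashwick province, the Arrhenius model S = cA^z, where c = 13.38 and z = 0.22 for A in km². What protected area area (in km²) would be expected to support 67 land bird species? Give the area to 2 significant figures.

67 = 13.38 × A^0.22  ⇒  A^0.22 = 67/13.38 = 5.007
ln A = ln(5.007) / 0.22 = 1.6109 / 0.22 = 7.3224
A = e^7.3224 ≈ 1514 km²

1500 km²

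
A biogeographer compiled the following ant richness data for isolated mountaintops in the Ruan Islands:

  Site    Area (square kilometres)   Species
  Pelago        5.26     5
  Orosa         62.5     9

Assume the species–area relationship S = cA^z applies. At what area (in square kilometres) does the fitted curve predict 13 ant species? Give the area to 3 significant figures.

294 square kilometres

z = ln(9/5) / ln(62.5/5.26) = 0.5878 / 2.4750 = 0.2375
c = 5 / 5.26^0.2375 = 5 / 1.483 = 3.371
A = (13/3.371)^(1/0.2375) ⇒ ln A = ln(3.857)/0.2375 = 5.6836
A = e^5.6836 ≈ 294 square kilometres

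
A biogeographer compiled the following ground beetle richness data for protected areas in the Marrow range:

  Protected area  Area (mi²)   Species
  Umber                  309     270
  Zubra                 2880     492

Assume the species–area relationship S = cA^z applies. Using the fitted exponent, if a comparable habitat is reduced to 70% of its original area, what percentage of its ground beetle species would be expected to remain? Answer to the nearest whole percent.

91%

z = ln(492/270) / ln(2880/309) = 0.6001 / 2.2322 = 0.2688
S_new/S_old = (A_new/A_old)^z = 0.7^0.2688 = exp(0.2688 × -0.3567) = 0.9086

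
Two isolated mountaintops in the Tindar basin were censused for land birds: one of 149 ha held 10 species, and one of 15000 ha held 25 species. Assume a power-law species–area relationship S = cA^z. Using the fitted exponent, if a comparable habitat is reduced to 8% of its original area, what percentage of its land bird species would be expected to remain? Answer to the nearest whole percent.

61%

z = ln(25/10) / ln(15000/149) = 0.9163 / 4.6119 = 0.1987
S_new/S_old = (A_new/A_old)^z = 0.08^0.1987 = exp(0.1987 × -2.5257) = 0.6054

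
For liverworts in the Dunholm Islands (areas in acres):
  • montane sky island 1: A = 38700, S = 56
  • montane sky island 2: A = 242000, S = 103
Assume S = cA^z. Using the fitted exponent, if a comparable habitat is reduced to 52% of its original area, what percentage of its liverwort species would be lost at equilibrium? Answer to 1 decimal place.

z = ln(103/56) / ln(242000/38700) = 0.6094 / 1.8331 = 0.3324
S_new/S_old = (A_new/A_old)^z = 0.52^0.3324 = exp(0.3324 × -0.6539) = 0.8046
Fraction lost = 1 − 0.8046 = 0.1954

19.5%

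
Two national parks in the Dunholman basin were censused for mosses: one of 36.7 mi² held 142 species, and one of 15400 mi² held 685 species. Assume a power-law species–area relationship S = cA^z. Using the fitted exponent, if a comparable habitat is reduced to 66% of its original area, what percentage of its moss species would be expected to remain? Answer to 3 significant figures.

z = ln(685/142) / ln(15400/36.7) = 1.5736 / 6.0393 = 0.2606
S_new/S_old = (A_new/A_old)^z = 0.66^0.2606 = exp(0.2606 × -0.4155) = 0.8974

89.7%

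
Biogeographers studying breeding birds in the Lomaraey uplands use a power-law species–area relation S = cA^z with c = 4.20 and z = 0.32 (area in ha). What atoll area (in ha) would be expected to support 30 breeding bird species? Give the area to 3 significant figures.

30 = 4.2 × A^0.32  ⇒  A^0.32 = 30/4.2 = 7.143
ln A = ln(7.143) / 0.32 = 1.9661 / 0.32 = 6.1441
A = e^6.1441 ≈ 466 ha

466 ha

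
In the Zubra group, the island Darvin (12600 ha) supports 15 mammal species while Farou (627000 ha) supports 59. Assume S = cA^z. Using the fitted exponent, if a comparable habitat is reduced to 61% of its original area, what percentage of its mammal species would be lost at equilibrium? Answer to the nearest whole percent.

z = ln(59/15) / ln(627000/12600) = 1.3695 / 3.9072 = 0.3505
S_new/S_old = (A_new/A_old)^z = 0.61^0.3505 = exp(0.3505 × -0.4943) = 0.8409
Fraction lost = 1 − 0.8409 = 0.1591

16%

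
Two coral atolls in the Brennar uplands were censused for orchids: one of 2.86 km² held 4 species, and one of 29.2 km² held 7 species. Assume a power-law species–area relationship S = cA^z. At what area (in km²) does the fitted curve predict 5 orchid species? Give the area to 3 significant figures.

7.22 km²

z = ln(7/4) / ln(29.2/2.86) = 0.5596 / 2.3233 = 0.2409
c = 4 / 2.86^0.2409 = 4 / 1.288 = 3.106
A = (5/3.106)^(1/0.2409) ⇒ ln A = ln(1.61)/0.2409 = 1.9772
A = e^1.9772 ≈ 7.223 km²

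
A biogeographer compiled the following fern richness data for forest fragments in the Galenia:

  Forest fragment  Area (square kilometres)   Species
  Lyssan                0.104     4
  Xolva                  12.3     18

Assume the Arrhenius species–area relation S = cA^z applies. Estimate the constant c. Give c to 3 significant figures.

8.16

z = ln(S₂/S₁) / ln(A₂/A₁) = ln(18/4) / ln(12.3/0.104) = 1.5041 / 4.7730 = 0.3151
c = S₁ / A₁^z = 4 / 0.104^0.3151 = 4 / 0.4901 = 8.162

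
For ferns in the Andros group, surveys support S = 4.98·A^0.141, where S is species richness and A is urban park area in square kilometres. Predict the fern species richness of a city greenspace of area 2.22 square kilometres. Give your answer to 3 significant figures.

5.57

S = 4.98 × 2.22^0.141
ln S = ln 4.98 + 0.141 × ln 2.22 = 1.6054 + 0.141 × 0.7975 = 1.7179
S = e^1.7179 ≈ 5.573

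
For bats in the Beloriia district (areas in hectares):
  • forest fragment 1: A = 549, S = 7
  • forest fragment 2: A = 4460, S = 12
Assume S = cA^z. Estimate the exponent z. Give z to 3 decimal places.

0.257

Taking logs: ln S = ln c + z ln A, so z = (ln S₂ − ln S₁)/(ln A₂ − ln A₁).
z = ln(12/7) / ln(4460/549) = ln(1.714) / ln(8.124) = 0.5390 / 2.0948 = 0.2573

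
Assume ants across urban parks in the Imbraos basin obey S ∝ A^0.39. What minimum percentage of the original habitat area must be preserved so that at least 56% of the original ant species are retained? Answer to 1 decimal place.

22.6%

Need (A_new/A_old)^0.39 = 0.56, so A_new/A_old = 0.56^(1/0.39) = 0.56^2.564
ln(A_new/A_old) = ln 0.56 / 0.39 = -0.5798 / 0.39 = -1.4867
A_new/A_old = e^-1.4867 ≈ 0.2261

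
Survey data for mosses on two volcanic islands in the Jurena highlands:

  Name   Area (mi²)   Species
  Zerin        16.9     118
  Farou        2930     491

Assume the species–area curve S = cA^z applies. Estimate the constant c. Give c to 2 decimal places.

z = ln(S₂/S₁) / ln(A₂/A₁) = ln(491/118) / ln(2930/16.9) = 1.4258 / 5.1554 = 0.2766
c = S₁ / A₁^z = 118 / 16.9^0.2766 = 118 / 2.186 = 53.99

53.99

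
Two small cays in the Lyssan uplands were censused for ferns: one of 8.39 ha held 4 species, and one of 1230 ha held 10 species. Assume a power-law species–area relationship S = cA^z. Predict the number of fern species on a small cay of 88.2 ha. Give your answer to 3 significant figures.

6.16

z = ln(10/4) / ln(1230/8.39) = 0.9163 / 4.9877 = 0.1837
c = 4 / 8.39^0.1837 = 4 / 1.478 = 2.706
S₃ = 2.706 × 88.2^0.1837 = 2.706 × 2.277 ≈ 6.162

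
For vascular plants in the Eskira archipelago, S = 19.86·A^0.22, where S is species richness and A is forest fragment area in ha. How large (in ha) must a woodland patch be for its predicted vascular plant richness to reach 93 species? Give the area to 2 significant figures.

93 = 19.86 × A^0.22  ⇒  A^0.22 = 93/19.86 = 4.683
ln A = ln(4.683) / 0.22 = 1.5439 / 0.22 = 7.0177
A = e^7.0177 ≈ 1116 ha

1100 ha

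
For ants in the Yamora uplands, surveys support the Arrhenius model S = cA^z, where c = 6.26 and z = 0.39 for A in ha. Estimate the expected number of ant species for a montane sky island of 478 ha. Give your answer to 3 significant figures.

69.4

S = 6.26 × 478^0.39
ln S = ln 6.26 + 0.39 × ln 478 = 1.8342 + 0.39 × 6.1696 = 4.2403
S = e^4.2403 ≈ 69.43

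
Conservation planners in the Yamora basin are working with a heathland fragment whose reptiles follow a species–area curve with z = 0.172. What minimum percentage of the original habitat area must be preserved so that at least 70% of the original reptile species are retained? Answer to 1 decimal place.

Need (A_new/A_old)^0.172 = 0.7, so A_new/A_old = 0.7^(1/0.172) = 0.7^5.814
ln(A_new/A_old) = ln 0.7 / 0.172 = -0.3567 / 0.172 = -2.0737
A_new/A_old = e^-2.0737 ≈ 0.1257

12.6%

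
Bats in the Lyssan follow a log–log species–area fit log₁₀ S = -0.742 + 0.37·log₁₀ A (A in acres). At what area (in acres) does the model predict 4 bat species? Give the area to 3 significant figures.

4290 acres

4 = 0.1811 × A^0.37  ⇒  A^0.37 = 4/0.1811 = 22.08
ln A = ln(22.08) / 0.37 = 3.0948 / 0.37 = 8.3644
A = e^8.3644 ≈ 4291 acres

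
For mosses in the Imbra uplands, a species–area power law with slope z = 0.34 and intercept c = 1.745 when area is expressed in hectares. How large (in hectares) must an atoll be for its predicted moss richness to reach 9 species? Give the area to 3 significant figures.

125 hectares

9 = 1.745 × A^0.34  ⇒  A^0.34 = 9/1.745 = 5.158
ln A = ln(5.158) / 0.34 = 1.6405 / 0.34 = 4.8249
A = e^4.8249 ≈ 124.6 hectares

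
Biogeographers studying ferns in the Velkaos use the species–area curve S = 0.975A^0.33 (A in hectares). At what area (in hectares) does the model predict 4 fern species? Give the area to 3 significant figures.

4 = 0.975 × A^0.33  ⇒  A^0.33 = 4/0.975 = 4.103
ln A = ln(4.103) / 0.33 = 1.4116 / 0.33 = 4.2776
A = e^4.2776 ≈ 72.07 hectares

72.1 hectares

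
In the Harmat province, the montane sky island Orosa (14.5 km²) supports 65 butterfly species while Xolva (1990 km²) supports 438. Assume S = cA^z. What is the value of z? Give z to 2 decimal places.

Taking logs: ln S = ln c + z ln A, so z = (ln S₂ − ln S₁)/(ln A₂ − ln A₁).
z = ln(438/65) / ln(1990/14.5) = ln(6.738) / ln(137.2) = 1.9078 / 4.9217 = 0.3876

0.39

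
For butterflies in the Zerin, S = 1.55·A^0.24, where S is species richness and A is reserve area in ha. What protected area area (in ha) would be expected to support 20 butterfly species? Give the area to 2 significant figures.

20 = 1.55 × A^0.24  ⇒  A^0.24 = 20/1.55 = 12.9
ln A = ln(12.9) / 0.24 = 2.5575 / 0.24 = 10.6562
A = e^10.6562 ≈ 42453 ha

42000 ha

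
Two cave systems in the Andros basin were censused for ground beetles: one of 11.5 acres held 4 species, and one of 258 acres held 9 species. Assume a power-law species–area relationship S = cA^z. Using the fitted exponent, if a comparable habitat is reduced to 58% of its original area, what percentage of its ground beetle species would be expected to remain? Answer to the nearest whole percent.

87%

z = ln(9/4) / ln(258/11.5) = 0.8109 / 3.1106 = 0.2607
S_new/S_old = (A_new/A_old)^z = 0.58^0.2607 = exp(0.2607 × -0.5447) = 0.8676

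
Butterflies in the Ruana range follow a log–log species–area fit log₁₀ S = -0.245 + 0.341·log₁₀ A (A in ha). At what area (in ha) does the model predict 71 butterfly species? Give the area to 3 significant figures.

1400000 ha

71 = 0.5689 × A^0.341  ⇒  A^0.341 = 71/0.5689 = 124.8
ln A = ln(124.8) / 0.341 = 4.8268 / 0.341 = 14.1549
A = e^14.1549 ≈ 1404058 ha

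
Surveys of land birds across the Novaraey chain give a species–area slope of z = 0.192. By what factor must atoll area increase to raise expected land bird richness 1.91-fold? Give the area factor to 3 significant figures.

29.1

(A₂/A₁)^0.192 = 1.91, so A₂/A₁ = 1.91^(1/0.192) = 1.91^5.208
ln(A₂/A₁) = ln 1.91 / 0.192 = 0.6471 / 0.192 = 3.3703
A₂/A₁ = e^3.3703 ≈ 29.09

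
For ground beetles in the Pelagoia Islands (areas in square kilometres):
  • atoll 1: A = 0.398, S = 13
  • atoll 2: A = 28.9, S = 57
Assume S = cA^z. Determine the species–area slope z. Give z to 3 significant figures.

Taking logs: ln S = ln c + z ln A, so z = (ln S₂ − ln S₁)/(ln A₂ − ln A₁).
z = ln(57/13) / ln(28.9/0.398) = ln(4.385) / ln(72.61) = 1.4781 / 4.2851 = 0.3449

0.345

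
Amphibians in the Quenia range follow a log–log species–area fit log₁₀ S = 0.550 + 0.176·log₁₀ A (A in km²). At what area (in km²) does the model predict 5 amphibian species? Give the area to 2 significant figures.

5 = 3.548 × A^0.176  ⇒  A^0.176 = 5/3.548 = 1.409
ln A = ln(1.409) / 0.176 = 0.3430 / 0.176 = 1.9490
A = e^1.9490 ≈ 7.021 km²

7.0 km²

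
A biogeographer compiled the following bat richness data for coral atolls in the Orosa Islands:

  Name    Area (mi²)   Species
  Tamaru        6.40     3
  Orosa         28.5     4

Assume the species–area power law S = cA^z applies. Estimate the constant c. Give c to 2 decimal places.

z = ln(S₂/S₁) / ln(A₂/A₁) = ln(4/3) / ln(28.5/6.4) = 0.2877 / 1.4936 = 0.1926
c = S₁ / A₁^z = 3 / 6.4^0.1926 = 3 / 1.43 = 2.098

2.10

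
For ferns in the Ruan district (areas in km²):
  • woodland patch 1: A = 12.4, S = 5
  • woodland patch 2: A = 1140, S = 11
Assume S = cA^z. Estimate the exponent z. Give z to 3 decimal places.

0.174

Taking logs: ln S = ln c + z ln A, so z = (ln S₂ − ln S₁)/(ln A₂ − ln A₁).
z = ln(11/5) / ln(1140/12.4) = ln(2.2) / ln(91.94) = 0.7885 / 4.5211 = 0.1744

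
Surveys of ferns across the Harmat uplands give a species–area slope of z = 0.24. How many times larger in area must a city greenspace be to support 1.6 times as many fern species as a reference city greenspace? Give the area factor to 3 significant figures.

7.09

(A₂/A₁)^0.24 = 1.6, so A₂/A₁ = 1.6^(1/0.24) = 1.6^4.167
ln(A₂/A₁) = ln 1.6 / 0.24 = 0.4700 / 0.24 = 1.9583
A₂/A₁ = e^1.9583 ≈ 7.088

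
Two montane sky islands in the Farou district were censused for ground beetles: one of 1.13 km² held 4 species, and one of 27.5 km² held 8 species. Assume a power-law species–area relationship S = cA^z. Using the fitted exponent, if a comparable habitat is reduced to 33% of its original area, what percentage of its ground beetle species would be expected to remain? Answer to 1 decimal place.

z = ln(8/4) / ln(27.5/1.13) = 0.6931 / 3.1920 = 0.2172
S_new/S_old = (A_new/A_old)^z = 0.33^0.2172 = exp(0.2172 × -1.1087) = 0.786

78.6%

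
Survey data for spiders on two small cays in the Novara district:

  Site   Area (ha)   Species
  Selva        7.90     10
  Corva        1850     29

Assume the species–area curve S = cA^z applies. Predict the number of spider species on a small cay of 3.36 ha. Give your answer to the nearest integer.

8

z = ln(29/10) / ln(1850/7.9) = 1.0647 / 5.4561 = 0.1951
c = 10 / 7.9^0.1951 = 10 / 1.497 = 6.681
S₃ = 6.681 × 3.36^0.1951 = 6.681 × 1.267 ≈ 8.463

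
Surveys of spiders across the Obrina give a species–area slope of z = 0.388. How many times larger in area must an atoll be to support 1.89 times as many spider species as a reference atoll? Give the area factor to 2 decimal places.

(A₂/A₁)^0.388 = 1.89, so A₂/A₁ = 1.89^(1/0.388) = 1.89^2.577
ln(A₂/A₁) = ln 1.89 / 0.388 = 0.6366 / 0.388 = 1.6407
A₂/A₁ = e^1.6407 ≈ 5.159

5.16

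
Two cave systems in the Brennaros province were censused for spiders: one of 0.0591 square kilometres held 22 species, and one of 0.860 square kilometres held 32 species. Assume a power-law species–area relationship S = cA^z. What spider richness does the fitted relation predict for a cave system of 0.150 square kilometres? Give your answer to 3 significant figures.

z = ln(32/22) / ln(0.86/0.0591) = 0.3747 / 2.6777 = 0.1399
c = 22 / 0.0591^0.1399 = 22 / 0.6731 = 32.68
S₃ = 32.68 × 0.15^0.1399 = 32.68 × 0.7668 ≈ 25.06

25.1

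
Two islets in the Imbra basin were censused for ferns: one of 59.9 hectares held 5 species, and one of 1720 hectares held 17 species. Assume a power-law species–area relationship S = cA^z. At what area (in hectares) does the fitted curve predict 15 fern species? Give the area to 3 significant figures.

1220 hectares

z = ln(17/5) / ln(1720/59.9) = 1.2238 / 3.3574 = 0.3645
c = 5 / 59.9^0.3645 = 5 / 4.445 = 1.125
A = (15/1.125)^(1/0.3645) ⇒ ln A = ln(13.34)/0.3645 = 7.1067
A = e^7.1067 ≈ 1220 hectares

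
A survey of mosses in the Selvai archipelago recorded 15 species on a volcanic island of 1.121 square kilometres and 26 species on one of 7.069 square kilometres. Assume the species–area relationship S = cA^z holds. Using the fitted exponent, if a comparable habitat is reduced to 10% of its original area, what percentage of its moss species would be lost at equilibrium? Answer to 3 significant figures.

z = ln(26/15) / ln(7.069/1.121) = 0.5500 / 1.8415 = 0.2987
S_new/S_old = (A_new/A_old)^z = 0.1^0.2987 = exp(0.2987 × -2.3026) = 0.5027
Fraction lost = 1 − 0.5027 = 0.4973

49.7%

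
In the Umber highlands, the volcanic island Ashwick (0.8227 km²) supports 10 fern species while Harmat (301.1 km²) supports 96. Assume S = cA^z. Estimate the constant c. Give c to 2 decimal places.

z = ln(S₂/S₁) / ln(A₂/A₁) = ln(96/10) / ln(301.1/0.8227) = 2.2618 / 5.9026 = 0.3832
c = S₁ / A₁^z = 10 / 0.8227^0.3832 = 10 / 0.9279 = 10.78

10.78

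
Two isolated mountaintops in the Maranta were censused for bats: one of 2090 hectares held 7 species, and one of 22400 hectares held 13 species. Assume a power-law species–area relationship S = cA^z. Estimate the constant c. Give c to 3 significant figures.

0.952

z = ln(S₂/S₁) / ln(A₂/A₁) = ln(13/7) / ln(22400/2090) = 0.6190 / 2.3719 = 0.2610
c = S₁ / A₁^z = 7 / 2090^0.2610 = 7 / 7.354 = 0.9519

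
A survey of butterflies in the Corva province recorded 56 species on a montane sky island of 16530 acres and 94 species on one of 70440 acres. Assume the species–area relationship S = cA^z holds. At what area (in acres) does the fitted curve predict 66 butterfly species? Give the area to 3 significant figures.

26200 acres

z = ln(94/56) / ln(70440/16530) = 0.5179 / 1.4496 = 0.3573
c = 56 / 16530^0.3573 = 56 / 32.15 = 1.742
A = (66/1.742)^(1/0.3573) ⇒ ln A = ln(37.89)/0.3573 = 10.1728
A = e^10.1728 ≈ 26181 acres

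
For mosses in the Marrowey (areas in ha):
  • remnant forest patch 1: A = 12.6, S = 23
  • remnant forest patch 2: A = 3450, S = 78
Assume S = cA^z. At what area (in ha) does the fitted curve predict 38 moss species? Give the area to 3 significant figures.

z = ln(78/23) / ln(3450/12.6) = 1.2212 / 5.6124 = 0.2176
c = 23 / 12.6^0.2176 = 23 / 1.736 = 13.25
A = (38/13.25)^(1/0.2176) ⇒ ln A = ln(2.867)/0.2176 = 4.8412
A = e^4.8412 ≈ 126.6 ha

127 ha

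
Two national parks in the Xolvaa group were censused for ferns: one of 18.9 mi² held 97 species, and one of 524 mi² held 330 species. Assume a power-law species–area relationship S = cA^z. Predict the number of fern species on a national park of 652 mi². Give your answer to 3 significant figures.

z = ln(330/97) / ln(524/18.9) = 1.2244 / 3.3223 = 0.3685
c = 97 / 18.9^0.3685 = 97 / 2.954 = 32.84
S₃ = 32.84 × 652^0.3685 = 32.84 × 10.89 ≈ 357.7

358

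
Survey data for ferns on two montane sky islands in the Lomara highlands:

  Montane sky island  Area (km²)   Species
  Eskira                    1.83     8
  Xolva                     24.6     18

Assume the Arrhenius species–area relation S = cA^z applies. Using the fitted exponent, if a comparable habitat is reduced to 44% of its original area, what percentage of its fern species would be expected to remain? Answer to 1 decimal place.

z = ln(18/8) / ln(24.6/1.83) = 0.8109 / 2.5984 = 0.3121
S_new/S_old = (A_new/A_old)^z = 0.44^0.3121 = exp(0.3121 × -0.8210) = 0.774

77.4%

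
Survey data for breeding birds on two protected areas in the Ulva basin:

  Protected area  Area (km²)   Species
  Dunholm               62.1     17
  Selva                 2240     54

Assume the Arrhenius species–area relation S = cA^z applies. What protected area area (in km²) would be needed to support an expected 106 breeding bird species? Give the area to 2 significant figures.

z = ln(54/17) / ln(2240/62.1) = 1.1558 / 3.5855 = 0.3223
c = 17 / 62.1^0.3223 = 17 / 3.784 = 4.492
A = (106/4.492)^(1/0.3223) ⇒ ln A = ln(23.6)/0.3223 = 9.8066
A = e^9.8066 ≈ 18152 km²

18000 km²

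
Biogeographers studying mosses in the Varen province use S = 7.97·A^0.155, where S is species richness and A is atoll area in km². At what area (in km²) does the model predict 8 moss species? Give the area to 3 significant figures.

8 = 7.97 × A^0.155  ⇒  A^0.155 = 8/7.97 = 1.004
ln A = ln(1.004) / 0.155 = 0.0038 / 0.155 = 0.0242
A = e^0.0242 ≈ 1.025 km²

1.02 km²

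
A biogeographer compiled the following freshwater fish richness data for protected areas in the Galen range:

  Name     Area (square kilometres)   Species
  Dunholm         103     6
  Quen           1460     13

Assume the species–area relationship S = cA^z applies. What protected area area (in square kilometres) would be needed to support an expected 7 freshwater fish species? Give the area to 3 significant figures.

z = ln(13/6) / ln(1460/103) = 0.7732 / 2.6515 = 0.2916
c = 6 / 103^0.2916 = 6 / 3.863 = 1.553
A = (7/1.553)^(1/0.2916) ⇒ ln A = ln(4.507)/0.2916 = 5.1634
A = e^5.1634 ≈ 174.7 square kilometres

175 square kilometres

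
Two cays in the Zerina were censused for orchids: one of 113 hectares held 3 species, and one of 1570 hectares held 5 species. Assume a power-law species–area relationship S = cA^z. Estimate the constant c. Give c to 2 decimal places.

z = ln(S₂/S₁) / ln(A₂/A₁) = ln(5/3) / ln(1570/113) = 0.5108 / 2.6314 = 0.1941
c = S₁ / A₁^z = 3 / 113^0.1941 = 3 / 2.504 = 1.198

1.20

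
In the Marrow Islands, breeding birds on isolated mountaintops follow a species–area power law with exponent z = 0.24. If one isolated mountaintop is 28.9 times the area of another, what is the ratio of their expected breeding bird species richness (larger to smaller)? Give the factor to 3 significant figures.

2.24

S₂/S₁ = (A₂/A₁)^z = 28.9^0.24
ln(S₂/S₁) = 0.24 × ln 28.9 = 0.24 × 3.3638 = 0.8073
S₂/S₁ = e^0.8073 ≈ 2.242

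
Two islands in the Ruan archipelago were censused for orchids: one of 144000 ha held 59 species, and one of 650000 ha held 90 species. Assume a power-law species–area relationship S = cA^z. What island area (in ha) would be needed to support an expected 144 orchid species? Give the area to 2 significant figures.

3500000 ha

z = ln(90/59) / ln(650000/144000) = 0.4223 / 1.5072 = 0.2802
c = 59 / 144000^0.2802 = 59 / 27.88 = 2.116
A = (144/2.116)^(1/0.2802) ⇒ ln A = ln(68.04)/0.2802 = 15.0622
A = e^15.0622 ≈ 3478974 ha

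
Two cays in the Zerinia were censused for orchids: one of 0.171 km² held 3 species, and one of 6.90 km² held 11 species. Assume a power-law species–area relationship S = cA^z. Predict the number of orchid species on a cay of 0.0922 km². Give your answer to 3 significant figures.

z = ln(11/3) / ln(6.9/0.171) = 1.2993 / 3.6976 = 0.3514
c = 3 / 0.171^0.3514 = 3 / 0.5376 = 5.58
S₃ = 5.58 × 0.0922^0.3514 = 5.58 × 0.4327 ≈ 2.415

2.41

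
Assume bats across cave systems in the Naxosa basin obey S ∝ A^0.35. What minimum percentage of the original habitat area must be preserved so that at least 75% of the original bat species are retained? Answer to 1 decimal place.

44.0%

Need (A_new/A_old)^0.35 = 0.75, so A_new/A_old = 0.75^(1/0.35) = 0.75^2.857
ln(A_new/A_old) = ln 0.75 / 0.35 = -0.2877 / 0.35 = -0.8219
A_new/A_old = e^-0.8219 ≈ 0.4396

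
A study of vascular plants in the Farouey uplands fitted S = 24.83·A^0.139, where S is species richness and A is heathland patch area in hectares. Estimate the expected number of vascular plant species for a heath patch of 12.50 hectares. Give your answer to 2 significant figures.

35

S = 24.83 × 12.5^0.139
ln S = ln 24.83 + 0.139 × ln 12.5 = 3.2121 + 0.139 × 2.5257 = 3.5631
S = e^3.5631 ≈ 35.27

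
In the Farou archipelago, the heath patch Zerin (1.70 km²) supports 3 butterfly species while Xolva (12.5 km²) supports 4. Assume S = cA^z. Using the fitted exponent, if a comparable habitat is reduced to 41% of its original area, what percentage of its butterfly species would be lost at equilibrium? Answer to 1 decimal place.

z = ln(4/3) / ln(12.5/1.7) = 0.2877 / 1.9951 = 0.1442
S_new/S_old = (A_new/A_old)^z = 0.41^0.1442 = exp(0.1442 × -0.8916) = 0.8794
Fraction lost = 1 − 0.8794 = 0.1206

12.1%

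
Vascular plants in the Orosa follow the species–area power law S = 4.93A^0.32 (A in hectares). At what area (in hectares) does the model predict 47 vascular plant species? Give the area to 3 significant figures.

47 = 4.93 × A^0.32  ⇒  A^0.32 = 47/4.93 = 9.533
ln A = ln(9.533) / 0.32 = 2.2548 / 0.32 = 7.0463
A = e^7.0463 ≈ 1149 hectares

1150 hectares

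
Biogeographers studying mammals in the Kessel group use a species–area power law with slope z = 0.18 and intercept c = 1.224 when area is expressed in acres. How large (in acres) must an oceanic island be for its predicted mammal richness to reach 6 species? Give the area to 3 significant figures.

6 = 1.224 × A^0.18  ⇒  A^0.18 = 6/1.224 = 4.902
ln A = ln(4.902) / 0.18 = 1.5896 / 0.18 = 8.8313
A = e^8.8313 ≈ 6845 acres

6850 acres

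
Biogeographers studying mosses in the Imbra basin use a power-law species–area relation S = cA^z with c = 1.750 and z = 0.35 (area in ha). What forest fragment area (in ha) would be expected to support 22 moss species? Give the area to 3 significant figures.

1380 ha

22 = 1.75 × A^0.35  ⇒  A^0.35 = 22/1.75 = 12.57
ln A = ln(12.57) / 0.35 = 2.5314 / 0.35 = 7.2326
A = e^7.2326 ≈ 1384 ha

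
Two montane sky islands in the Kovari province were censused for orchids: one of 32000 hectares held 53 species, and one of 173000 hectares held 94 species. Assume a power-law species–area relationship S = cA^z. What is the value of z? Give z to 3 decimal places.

Taking logs: ln S = ln c + z ln A, so z = (ln S₂ − ln S₁)/(ln A₂ − ln A₁).
z = ln(94/53) / ln(173000/32000) = ln(1.774) / ln(5.406) = 0.5730 / 1.6876 = 0.3395

0.340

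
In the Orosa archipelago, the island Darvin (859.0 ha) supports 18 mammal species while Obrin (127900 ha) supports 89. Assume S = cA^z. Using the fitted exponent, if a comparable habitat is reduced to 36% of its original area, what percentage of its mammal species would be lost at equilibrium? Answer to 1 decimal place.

27.8%

z = ln(89/18) / ln(127900/859) = 1.5983 / 5.0032 = 0.3194
S_new/S_old = (A_new/A_old)^z = 0.36^0.3194 = exp(0.3194 × -1.0217) = 0.7215
Fraction lost = 1 − 0.7215 = 0.2785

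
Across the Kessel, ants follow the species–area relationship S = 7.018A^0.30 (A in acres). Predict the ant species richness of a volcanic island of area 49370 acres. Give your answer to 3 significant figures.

180

S = 7.018 × 49370^0.3
ln S = ln 7.018 + 0.3 × ln 49370 = 1.9485 + 0.3 × 10.8071 = 5.1906
S = e^5.1906 ≈ 179.6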